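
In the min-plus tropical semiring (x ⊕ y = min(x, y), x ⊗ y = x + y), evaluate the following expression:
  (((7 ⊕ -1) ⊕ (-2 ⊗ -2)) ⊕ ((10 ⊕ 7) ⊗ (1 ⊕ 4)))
(((7 ⊕ -1) ⊕ (-2 ⊗ -2)) ⊕ ((10 ⊕ 7) ⊗ (1 ⊕ 4))) = -4

Expand innermost to outermost. Recall ⊕ takes the minimum of its arguments and ⊗ takes their sum. Working out the expression (((7 ⊕ -1) ⊕ (-2 ⊗ -2)) ⊕ ((10 ⊕ 7) ⊗ (1 ⊕ 4))) gives -4.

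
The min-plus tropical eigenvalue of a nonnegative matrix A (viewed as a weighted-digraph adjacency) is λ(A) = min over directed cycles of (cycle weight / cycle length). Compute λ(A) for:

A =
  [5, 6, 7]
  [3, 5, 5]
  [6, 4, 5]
λ(A) = 9/2

Enumerate directed cycles and compute their means (weight / length). Sample:
  cycle 0 → 0: weight = 5, length = 1, mean = 5/1 ≈ 5.000
  cycle 1 → 1: weight = 5, length = 1, mean = 5/1 ≈ 5.000
  cycle 2 → 2: weight = 5, length = 1, mean = 5/1 ≈ 5.000
  cycle 0 → 1 → 0: weight = 9, length = 2, mean = 9/2 ≈ 4.500
  cycle 0 → 2 → 0: weight = 13, length = 2, mean = 13/2 ≈ 6.500
  cycle 1 → 0 → 1: weight = 9, length = 2, mean = 9/2 ≈ 4.500
Minimum mean = 4.500, attained e.g. along the cycle 0 → 1 → 0 with weight 9 and length 2. So λ(A) = 9/2 = 9/2.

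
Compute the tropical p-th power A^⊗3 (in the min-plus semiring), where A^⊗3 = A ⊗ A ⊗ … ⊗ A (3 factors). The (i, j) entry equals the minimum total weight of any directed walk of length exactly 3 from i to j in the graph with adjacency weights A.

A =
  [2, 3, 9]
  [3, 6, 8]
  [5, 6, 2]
A^⊗3 =
  [6, 7, 13]
  [7, 8, 12]
  [9, 10, 6]

Each entry (A^⊗3)_ij equals the minimum over all length-3 walks i = v_0 → v_1 → … → v_3 = j of Σ_t A[v_t][v_{t+1}]. For example, for (i, j) = (0, 2) we minimise over 9 possible intermediate vertex sequences; the minimum is 13, attained along the walk 0 → 0 → 0 → 2.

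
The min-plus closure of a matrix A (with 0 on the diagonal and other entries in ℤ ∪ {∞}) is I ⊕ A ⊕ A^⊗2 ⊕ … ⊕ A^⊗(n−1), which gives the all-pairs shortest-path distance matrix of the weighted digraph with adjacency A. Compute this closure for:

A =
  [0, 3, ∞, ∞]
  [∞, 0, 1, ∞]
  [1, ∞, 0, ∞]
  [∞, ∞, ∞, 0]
Closure =
  [0, 3, 4, ∞]
  [2, 0, 1, ∞]
  [1, 4, 0, ∞]
  [∞, ∞, ∞, 0]

This is the Floyd-Warshall all-pairs shortest-path computation. For each intermediate vertex k = 0, 1, …, 3, update dist[i][j] ← min(dist[i][j], dist[i][k] + dist[k][j]). The final matrix gives, for each (i, j), the minimum total weight of any directed path from i to j (possibly empty when i = j).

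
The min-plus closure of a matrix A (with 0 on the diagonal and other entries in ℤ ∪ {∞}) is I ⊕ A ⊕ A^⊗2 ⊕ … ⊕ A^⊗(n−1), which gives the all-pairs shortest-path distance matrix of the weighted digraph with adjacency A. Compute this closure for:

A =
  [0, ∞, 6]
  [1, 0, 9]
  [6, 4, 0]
Closure =
  [0, 10, 6]
  [1, 0, 7]
  [5, 4, 0]

This is the Floyd-Warshall all-pairs shortest-path computation. For each intermediate vertex k = 0, 1, …, 2, update dist[i][j] ← min(dist[i][j], dist[i][k] + dist[k][j]). The final matrix gives, for each (i, j), the minimum total weight of any directed path from i to j (possibly empty when i = j).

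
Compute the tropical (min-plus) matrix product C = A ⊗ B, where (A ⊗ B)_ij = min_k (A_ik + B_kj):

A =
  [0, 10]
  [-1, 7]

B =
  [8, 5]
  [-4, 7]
A ⊗ B =
  [6, 5]
  [3, 4]

Apply the min-plus product entry-by-entry:
  C[0][0] = min over k of (A[0][0] + B[0][0] = 0 + 8 = 8, A[0][1] + B[1][0] = 10 + -4 = 6) = 6 (attained at k = 1)
  C[0][1] = min over k of (A[0][0] + B[0][1] = 0 + 5 = 5, A[0][1] + B[1][1] = 10 + 7 = 17) = 5 (attained at k = 0)
  C[1][0] = min over k of (A[1][0] + B[0][0] = -1 + 8 = 7, A[1][1] + B[1][0] = 7 + -4 = 3) = 3 (attained at k = 1)
  C[1][1] = min over k of (A[1][0] + B[0][1] = -1 + 5 = 4, A[1][1] + B[1][1] = 7 + 7 = 14) = 4 (attained at k = 0)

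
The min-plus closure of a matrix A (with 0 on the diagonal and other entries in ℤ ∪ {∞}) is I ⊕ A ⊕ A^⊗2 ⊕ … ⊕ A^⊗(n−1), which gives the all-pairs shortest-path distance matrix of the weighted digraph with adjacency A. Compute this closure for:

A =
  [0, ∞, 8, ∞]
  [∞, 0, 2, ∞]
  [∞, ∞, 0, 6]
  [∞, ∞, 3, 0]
Closure =
  [0, ∞, 8, 14]
  [∞, 0, 2, 8]
  [∞, ∞, 0, 6]
  [∞, ∞, 3, 0]

This is the Floyd-Warshall all-pairs shortest-path computation. For each intermediate vertex k = 0, 1, …, 3, update dist[i][j] ← min(dist[i][j], dist[i][k] + dist[k][j]). The final matrix gives, for each (i, j), the minimum total weight of any directed path from i to j (possibly empty when i = j).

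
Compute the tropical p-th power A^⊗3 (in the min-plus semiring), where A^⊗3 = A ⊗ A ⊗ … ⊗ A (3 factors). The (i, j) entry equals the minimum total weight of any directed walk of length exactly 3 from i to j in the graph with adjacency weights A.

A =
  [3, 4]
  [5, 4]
A^⊗3 =
  [9, 10]
  [11, 12]

Each entry (A^⊗3)_ij equals the minimum over all length-3 walks i = v_0 → v_1 → … → v_3 = j of Σ_t A[v_t][v_{t+1}]. For example, for (i, j) = (0, 1) we minimise over 4 possible intermediate vertex sequences; the minimum is 10, attained along the walk 0 → 0 → 0 → 1.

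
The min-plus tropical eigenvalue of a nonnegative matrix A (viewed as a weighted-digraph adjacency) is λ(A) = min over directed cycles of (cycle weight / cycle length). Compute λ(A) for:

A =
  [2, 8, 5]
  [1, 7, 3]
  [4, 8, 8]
λ(A) = 2

Enumerate directed cycles and compute their means (weight / length). Sample:
  cycle 0 → 0: weight = 2, length = 1, mean = 2/1 ≈ 2.000
  cycle 1 → 1: weight = 7, length = 1, mean = 7/1 ≈ 7.000
  cycle 2 → 2: weight = 8, length = 1, mean = 8/1 ≈ 8.000
  cycle 0 → 1 → 0: weight = 9, length = 2, mean = 9/2 ≈ 4.500
  cycle 0 → 2 → 0: weight = 9, length = 2, mean = 9/2 ≈ 4.500
  cycle 1 → 0 → 1: weight = 9, length = 2, mean = 9/2 ≈ 4.500
Minimum mean = 2.000, attained e.g. along the cycle 0 → 0 with weight 2 and length 1. So λ(A) = 2/1 = 2.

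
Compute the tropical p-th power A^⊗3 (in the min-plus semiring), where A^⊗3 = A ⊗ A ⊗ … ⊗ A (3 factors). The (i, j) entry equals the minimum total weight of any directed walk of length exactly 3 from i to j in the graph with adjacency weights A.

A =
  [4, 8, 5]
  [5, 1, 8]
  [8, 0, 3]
A^⊗3 =
  [10, 6, 11]
  [7, 3, 10]
  [6, 2, 9]

Each entry (A^⊗3)_ij equals the minimum over all length-3 walks i = v_0 → v_1 → … → v_3 = j of Σ_t A[v_t][v_{t+1}]. For example, for (i, j) = (0, 2) we minimise over 9 possible intermediate vertex sequences; the minimum is 11, attained along the walk 0 → 2 → 2 → 2.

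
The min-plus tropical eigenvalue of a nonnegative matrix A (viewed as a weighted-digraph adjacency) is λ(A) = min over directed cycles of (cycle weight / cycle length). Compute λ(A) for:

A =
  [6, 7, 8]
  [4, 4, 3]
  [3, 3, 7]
λ(A) = 3

Enumerate directed cycles and compute their means (weight / length). Sample:
  cycle 0 → 0: weight = 6, length = 1, mean = 6/1 ≈ 6.000
  cycle 1 → 1: weight = 4, length = 1, mean = 4/1 ≈ 4.000
  cycle 2 → 2: weight = 7, length = 1, mean = 7/1 ≈ 7.000
  cycle 0 → 1 → 0: weight = 11, length = 2, mean = 11/2 ≈ 5.500
  cycle 0 → 2 → 0: weight = 11, length = 2, mean = 11/2 ≈ 5.500
  cycle 1 → 0 → 1: weight = 11, length = 2, mean = 11/2 ≈ 5.500
Minimum mean = 3.000, attained e.g. along the cycle 1 → 2 → 1 with weight 6 and length 2. So λ(A) = 6/2 = 3.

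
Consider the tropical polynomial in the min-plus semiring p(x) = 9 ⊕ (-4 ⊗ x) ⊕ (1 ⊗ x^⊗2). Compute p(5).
p(5) = 1

A tropical monomial a ⊗ x^⊗i evaluates to a + i · x. Evaluating each term at x = 5:
  Term 0 contributes 9 + 0 · 5 = 9
  Term 1 contributes -4 + 1 · 5 = 1
  Term 2 contributes 1 + 2 · 5 = 11
p(5) = ⊕ of these = min[9, 1, 11] = 1.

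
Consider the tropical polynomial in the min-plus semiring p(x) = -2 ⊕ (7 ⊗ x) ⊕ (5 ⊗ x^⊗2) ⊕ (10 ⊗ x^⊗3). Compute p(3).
p(3) = -2

A tropical monomial a ⊗ x^⊗i evaluates to a + i · x. Evaluating each term at x = 3:
  Term 0 contributes -2 + 0 · 3 = -2
  Term 1 contributes 7 + 1 · 3 = 10
  Term 2 contributes 5 + 2 · 3 = 11
  Term 3 contributes 10 + 3 · 3 = 19
p(3) = ⊕ of these = min[-2, 10, 11, 19] = -2.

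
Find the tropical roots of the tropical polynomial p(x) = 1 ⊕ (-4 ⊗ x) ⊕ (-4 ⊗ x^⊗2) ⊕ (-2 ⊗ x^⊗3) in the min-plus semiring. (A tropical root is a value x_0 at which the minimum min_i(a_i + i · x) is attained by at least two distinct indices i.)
Roots: {-2, 0, 5}

Each tropical root is a break point of the lower envelope of the lines y = a_i + i · x (there are 4 lines, with slopes 0, 1, ..., 3). Only the lines that attain the minimum somewhere contribute to roots; other lines are dominated. Here the surviving (envelope) indices are i = 3, i = 2, i = 1, i = 0.
Intersections between consecutive envelope lines give the roots: for adjacent envelope indices i < j the intersection is x = (a_i − a_j) / (j − i). Reading off the sorted break points: {-2, 0, 5}.
Verification: at each break x_0, at least two indices attain the minimum of min_i(a_i + i · x_0).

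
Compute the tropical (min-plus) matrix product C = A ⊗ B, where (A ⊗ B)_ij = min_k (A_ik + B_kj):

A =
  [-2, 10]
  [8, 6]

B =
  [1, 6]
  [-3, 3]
A ⊗ B =
  [-1, 4]
  [3, 9]

Apply the min-plus product entry-by-entry:
  C[0][0] = min over k of (A[0][0] + B[0][0] = -2 + 1 = -1, A[0][1] + B[1][0] = 10 + -3 = 7) = -1 (attained at k = 0)
  C[0][1] = min over k of (A[0][0] + B[0][1] = -2 + 6 = 4, A[0][1] + B[1][1] = 10 + 3 = 13) = 4 (attained at k = 0)
  C[1][0] = min over k of (A[1][0] + B[0][0] = 8 + 1 = 9, A[1][1] + B[1][0] = 6 + -3 = 3) = 3 (attained at k = 1)
  C[1][1] = min over k of (A[1][0] + B[0][1] = 8 + 6 = 14, A[1][1] + B[1][1] = 6 + 3 = 9) = 9 (attained at k = 1)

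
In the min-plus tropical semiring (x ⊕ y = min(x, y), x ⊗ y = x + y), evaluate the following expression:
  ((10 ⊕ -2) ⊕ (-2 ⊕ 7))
((10 ⊕ -2) ⊕ (-2 ⊕ 7)) = -2

Expand innermost to outermost. Recall ⊕ takes the minimum of its arguments and ⊗ takes their sum. Working out the expression ((10 ⊕ -2) ⊕ (-2 ⊕ 7)) gives -2.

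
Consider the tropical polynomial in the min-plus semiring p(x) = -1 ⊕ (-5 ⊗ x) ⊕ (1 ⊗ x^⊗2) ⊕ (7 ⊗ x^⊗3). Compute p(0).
p(0) = -5

A tropical monomial a ⊗ x^⊗i evaluates to a + i · x. Evaluating each term at x = 0:
  Term 0 contributes -1 + 0 · 0 = -1
  Term 1 contributes -5 + 1 · 0 = -5
  Term 2 contributes 1 + 2 · 0 = 1
  Term 3 contributes 7 + 3 · 0 = 7
p(0) = ⊕ of these = min[-1, -5, 1, 7] = -5.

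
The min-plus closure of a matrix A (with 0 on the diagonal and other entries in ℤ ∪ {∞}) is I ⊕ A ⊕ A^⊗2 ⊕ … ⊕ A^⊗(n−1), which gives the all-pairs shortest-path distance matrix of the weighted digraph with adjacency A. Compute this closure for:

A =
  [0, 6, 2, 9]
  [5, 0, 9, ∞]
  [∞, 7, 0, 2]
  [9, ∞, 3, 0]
Closure =
  [0, 6, 2, 4]
  [5, 0, 7, 9]
  [11, 7, 0, 2]
  [9, 10, 3, 0]

This is the Floyd-Warshall all-pairs shortest-path computation. For each intermediate vertex k = 0, 1, …, 3, update dist[i][j] ← min(dist[i][j], dist[i][k] + dist[k][j]). The final matrix gives, for each (i, j), the minimum total weight of any directed path from i to j (possibly empty when i = j).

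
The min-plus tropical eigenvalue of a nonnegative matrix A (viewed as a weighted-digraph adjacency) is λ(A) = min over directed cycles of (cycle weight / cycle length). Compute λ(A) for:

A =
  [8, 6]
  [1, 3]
λ(A) = 3

Enumerate directed cycles and compute their means (weight / length). Sample:
  cycle 0 → 0: weight = 8, length = 1, mean = 8/1 ≈ 8.000
  cycle 1 → 1: weight = 3, length = 1, mean = 3/1 ≈ 3.000
  cycle 0 → 1 → 0: weight = 7, length = 2, mean = 7/2 ≈ 3.500
  cycle 1 → 0 → 1: weight = 7, length = 2, mean = 7/2 ≈ 3.500
Minimum mean = 3.000, attained e.g. along the cycle 1 → 1 with weight 3 and length 1. So λ(A) = 3/1 = 3.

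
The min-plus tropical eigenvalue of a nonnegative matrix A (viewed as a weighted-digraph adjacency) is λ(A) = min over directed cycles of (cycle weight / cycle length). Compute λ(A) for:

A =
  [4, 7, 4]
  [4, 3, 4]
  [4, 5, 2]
λ(A) = 2

Enumerate directed cycles and compute their means (weight / length). Sample:
  cycle 0 → 0: weight = 4, length = 1, mean = 4/1 ≈ 4.000
  cycle 1 → 1: weight = 3, length = 1, mean = 3/1 ≈ 3.000
  cycle 2 → 2: weight = 2, length = 1, mean = 2/1 ≈ 2.000
  cycle 0 → 1 → 0: weight = 11, length = 2, mean = 11/2 ≈ 5.500
  cycle 0 → 2 → 0: weight = 8, length = 2, mean = 8/2 ≈ 4.000
  cycle 1 → 0 → 1: weight = 11, length = 2, mean = 11/2 ≈ 5.500
Minimum mean = 2.000, attained e.g. along the cycle 2 → 2 with weight 2 and length 1. So λ(A) = 2/1 = 2.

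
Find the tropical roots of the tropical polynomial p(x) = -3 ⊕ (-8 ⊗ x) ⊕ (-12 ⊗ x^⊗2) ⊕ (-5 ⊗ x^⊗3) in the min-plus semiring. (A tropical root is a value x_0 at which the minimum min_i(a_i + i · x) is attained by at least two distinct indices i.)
Roots: {-7, 4, 5}

Each tropical root is a break point of the lower envelope of the lines y = a_i + i · x (there are 4 lines, with slopes 0, 1, ..., 3). Only the lines that attain the minimum somewhere contribute to roots; other lines are dominated. Here the surviving (envelope) indices are i = 3, i = 2, i = 1, i = 0.
Intersections between consecutive envelope lines give the roots: for adjacent envelope indices i < j the intersection is x = (a_i − a_j) / (j − i). Reading off the sorted break points: {-7, 4, 5}.
Verification: at each break x_0, at least two indices attain the minimum of min_i(a_i + i · x_0).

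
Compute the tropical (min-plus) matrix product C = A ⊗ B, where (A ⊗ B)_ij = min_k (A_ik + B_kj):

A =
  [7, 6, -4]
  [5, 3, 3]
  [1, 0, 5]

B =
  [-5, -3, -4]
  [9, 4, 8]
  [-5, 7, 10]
A ⊗ B =
  [-9, 3, 3]
  [-2, 2, 1]
  [-4, -2, -3]

Apply the min-plus product entry-by-entry:
  C[0][0] = min over k of (A[0][0] + B[0][0] = 7 + -5 = 2, A[0][1] + B[1][0] = 6 + 9 = 15, A[0][2] + B[2][0] = -4 + -5 = -9) = -9 (attained at k = 2)
  C[0][1] = min over k of (A[0][0] + B[0][1] = 7 + -3 = 4, A[0][1] + B[1][1] = 6 + 4 = 10, A[0][2] + B[2][1] = -4 + 7 = 3) = 3 (attained at k = 2)
  C[0][2] = min over k of (A[0][0] + B[0][2] = 7 + -4 = 3, A[0][1] + B[1][2] = 6 + 8 = 14, A[0][2] + B[2][2] = -4 + 10 = 6) = 3 (attained at k = 0)
  C[1][0] = min over k of (A[1][0] + B[0][0] = 5 + -5 = 0, A[1][1] + B[1][0] = 3 + 9 = 12, A[1][2] + B[2][0] = 3 + -5 = -2) = -2 (attained at k = 2)
  C[1][1] = min over k of (A[1][0] + B[0][1] = 5 + -3 = 2, A[1][1] + B[1][1] = 3 + 4 = 7, A[1][2] + B[2][1] = 3 + 7 = 10) = 2 (attained at k = 0)
  C[1][2] = min over k of (A[1][0] + B[0][2] = 5 + -4 = 1, A[1][1] + B[1][2] = 3 + 8 = 11, A[1][2] + B[2][2] = 3 + 10 = 13) = 1 (attained at k = 0)
  C[2][0] = min over k of (A[2][0] + B[0][0] = 1 + -5 = -4, A[2][1] + B[1][0] = 0 + 9 = 9, A[2][2] + B[2][0] = 5 + -5 = 0) = -4 (attained at k = 0)
  C[2][1] = min over k of (A[2][0] + B[0][1] = 1 + -3 = -2, A[2][1] + B[1][1] = 0 + 4 = 4, A[2][2] + B[2][1] = 5 + 7 = 12) = -2 (attained at k = 0)
  C[2][2] = min over k of (A[2][0] + B[0][2] = 1 + -4 = -3, A[2][1] + B[1][2] = 0 + 8 = 8, A[2][2] + B[2][2] = 5 + 10 = 15) = -3 (attained at k = 0)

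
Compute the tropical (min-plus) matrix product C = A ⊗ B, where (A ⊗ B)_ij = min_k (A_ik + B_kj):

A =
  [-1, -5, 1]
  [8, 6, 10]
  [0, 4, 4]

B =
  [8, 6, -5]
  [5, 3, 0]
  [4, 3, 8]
A ⊗ B =
  [0, -2, -6]
  [11, 9, 3]
  [8, 6, -5]

Apply the min-plus product entry-by-entry:
  C[0][0] = min over k of (A[0][0] + B[0][0] = -1 + 8 = 7, A[0][1] + B[1][0] = -5 + 5 = 0, A[0][2] + B[2][0] = 1 + 4 = 5) = 0 (attained at k = 1)
  C[0][1] = min over k of (A[0][0] + B[0][1] = -1 + 6 = 5, A[0][1] + B[1][1] = -5 + 3 = -2, A[0][2] + B[2][1] = 1 + 3 = 4) = -2 (attained at k = 1)
  C[0][2] = min over k of (A[0][0] + B[0][2] = -1 + -5 = -6, A[0][1] + B[1][2] = -5 + 0 = -5, A[0][2] + B[2][2] = 1 + 8 = 9) = -6 (attained at k = 0)
  C[1][0] = min over k of (A[1][0] + B[0][0] = 8 + 8 = 16, A[1][1] + B[1][0] = 6 + 5 = 11, A[1][2] + B[2][0] = 10 + 4 = 14) = 11 (attained at k = 1)
  C[1][1] = min over k of (A[1][0] + B[0][1] = 8 + 6 = 14, A[1][1] + B[1][1] = 6 + 3 = 9, A[1][2] + B[2][1] = 10 + 3 = 13) = 9 (attained at k = 1)
  C[1][2] = min over k of (A[1][0] + B[0][2] = 8 + -5 = 3, A[1][1] + B[1][2] = 6 + 0 = 6, A[1][2] + B[2][2] = 10 + 8 = 18) = 3 (attained at k = 0)
  C[2][0] = min over k of (A[2][0] + B[0][0] = 0 + 8 = 8, A[2][1] + B[1][0] = 4 + 5 = 9, A[2][2] + B[2][0] = 4 + 4 = 8) = 8 (attained at k = 0)
  C[2][1] = min over k of (A[2][0] + B[0][1] = 0 + 6 = 6, A[2][1] + B[1][1] = 4 + 3 = 7, A[2][2] + B[2][1] = 4 + 3 = 7) = 6 (attained at k = 0)
  C[2][2] = min over k of (A[2][0] + B[0][2] = 0 + -5 = -5, A[2][1] + B[1][2] = 4 + 0 = 4, A[2][2] + B[2][2] = 4 + 8 = 12) = -5 (attained at k = 0)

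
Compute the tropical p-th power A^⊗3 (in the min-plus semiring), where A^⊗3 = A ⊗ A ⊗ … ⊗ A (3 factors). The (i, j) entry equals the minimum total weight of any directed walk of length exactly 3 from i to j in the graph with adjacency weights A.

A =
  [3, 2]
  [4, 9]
A^⊗3 =
  [9, 8]
  [10, 9]

Each entry (A^⊗3)_ij equals the minimum over all length-3 walks i = v_0 → v_1 → … → v_3 = j of Σ_t A[v_t][v_{t+1}]. For example, for (i, j) = (0, 1) we minimise over 4 possible intermediate vertex sequences; the minimum is 8, attained along the walk 0 → 0 → 0 → 1.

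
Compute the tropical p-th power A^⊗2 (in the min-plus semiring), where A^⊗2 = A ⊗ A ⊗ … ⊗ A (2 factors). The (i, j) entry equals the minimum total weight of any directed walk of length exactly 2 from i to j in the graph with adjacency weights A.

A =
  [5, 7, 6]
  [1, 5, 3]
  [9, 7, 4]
A^⊗2 =
  [8, 12, 10]
  [6, 8, 7]
  [8, 11, 8]

Each entry (A^⊗2)_ij equals the minimum over all length-2 walks i = v_0 → v_1 → … → v_2 = j of Σ_t A[v_t][v_{t+1}]. For example, for (i, j) = (0, 2) we minimise over 3 possible intermediate vertex sequences; the minimum is 10, attained along the walk 0 → 1 → 2.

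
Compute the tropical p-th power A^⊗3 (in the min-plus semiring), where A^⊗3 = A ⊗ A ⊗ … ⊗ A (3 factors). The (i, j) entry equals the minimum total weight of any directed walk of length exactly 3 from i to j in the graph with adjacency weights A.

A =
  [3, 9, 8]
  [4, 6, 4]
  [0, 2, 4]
A^⊗3 =
  [9, 13, 14]
  [7, 10, 10]
  [6, 8, 10]

Each entry (A^⊗3)_ij equals the minimum over all length-3 walks i = v_0 → v_1 → … → v_3 = j of Σ_t A[v_t][v_{t+1}]. For example, for (i, j) = (0, 2) we minimise over 9 possible intermediate vertex sequences; the minimum is 14, attained along the walk 0 → 0 → 0 → 2.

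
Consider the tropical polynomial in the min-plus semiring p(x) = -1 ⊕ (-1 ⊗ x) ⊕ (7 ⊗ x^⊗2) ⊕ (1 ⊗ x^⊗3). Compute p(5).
p(5) = -1

A tropical monomial a ⊗ x^⊗i evaluates to a + i · x. Evaluating each term at x = 5:
  Term 0 contributes -1 + 0 · 5 = -1
  Term 1 contributes -1 + 1 · 5 = 4
  Term 2 contributes 7 + 2 · 5 = 17
  Term 3 contributes 1 + 3 · 5 = 16
p(5) = ⊕ of these = min[-1, 4, 17, 16] = -1.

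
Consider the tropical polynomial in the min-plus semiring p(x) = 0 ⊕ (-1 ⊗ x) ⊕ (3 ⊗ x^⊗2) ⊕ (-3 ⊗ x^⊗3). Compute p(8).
p(8) = 0

A tropical monomial a ⊗ x^⊗i evaluates to a + i · x. Evaluating each term at x = 8:
  Term 0 contributes 0 + 0 · 8 = 0
  Term 1 contributes -1 + 1 · 8 = 7
  Term 2 contributes 3 + 2 · 8 = 19
  Term 3 contributes -3 + 3 · 8 = 21
p(8) = ⊕ of these = min[0, 7, 19, 21] = 0.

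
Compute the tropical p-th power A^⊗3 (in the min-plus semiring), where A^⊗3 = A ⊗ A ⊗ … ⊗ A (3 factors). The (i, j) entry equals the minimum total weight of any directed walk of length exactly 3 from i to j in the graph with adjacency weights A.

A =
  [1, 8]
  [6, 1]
A^⊗3 =
  [3, 10]
  [8, 3]

Each entry (A^⊗3)_ij equals the minimum over all length-3 walks i = v_0 → v_1 → … → v_3 = j of Σ_t A[v_t][v_{t+1}]. For example, for (i, j) = (0, 1) we minimise over 4 possible intermediate vertex sequences; the minimum is 10, attained along the walk 0 → 0 → 0 → 1.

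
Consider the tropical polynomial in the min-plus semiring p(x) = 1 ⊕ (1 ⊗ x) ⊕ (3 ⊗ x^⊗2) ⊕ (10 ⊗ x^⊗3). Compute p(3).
p(3) = 1

A tropical monomial a ⊗ x^⊗i evaluates to a + i · x. Evaluating each term at x = 3:
  Term 0 contributes 1 + 0 · 3 = 1
  Term 1 contributes 1 + 1 · 3 = 4
  Term 2 contributes 3 + 2 · 3 = 9
  Term 3 contributes 10 + 3 · 3 = 19
p(3) = ⊕ of these = min[1, 4, 9, 19] = 1.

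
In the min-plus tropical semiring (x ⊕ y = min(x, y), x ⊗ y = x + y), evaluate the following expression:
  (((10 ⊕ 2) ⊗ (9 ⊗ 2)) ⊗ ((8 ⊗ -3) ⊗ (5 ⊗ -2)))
(((10 ⊕ 2) ⊗ (9 ⊗ 2)) ⊗ ((8 ⊗ -3) ⊗ (5 ⊗ -2))) = 21

Expand innermost to outermost. Recall ⊕ takes the minimum of its arguments and ⊗ takes their sum. Working out the expression (((10 ⊕ 2) ⊗ (9 ⊗ 2)) ⊗ ((8 ⊗ -3) ⊗ (5 ⊗ -2))) gives 21.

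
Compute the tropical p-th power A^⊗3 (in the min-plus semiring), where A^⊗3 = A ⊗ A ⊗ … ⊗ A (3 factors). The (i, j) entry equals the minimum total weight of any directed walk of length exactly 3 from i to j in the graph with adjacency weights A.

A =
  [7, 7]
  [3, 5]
A^⊗3 =
  [15, 17]
  [13, 15]

Each entry (A^⊗3)_ij equals the minimum over all length-3 walks i = v_0 → v_1 → … → v_3 = j of Σ_t A[v_t][v_{t+1}]. For example, for (i, j) = (0, 1) we minimise over 4 possible intermediate vertex sequences; the minimum is 17, attained along the walk 0 → 1 → 0 → 1.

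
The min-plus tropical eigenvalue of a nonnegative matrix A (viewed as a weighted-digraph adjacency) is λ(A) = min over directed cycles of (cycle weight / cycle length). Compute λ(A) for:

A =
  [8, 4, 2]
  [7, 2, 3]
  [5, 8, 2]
λ(A) = 2

Enumerate directed cycles and compute their means (weight / length). Sample:
  cycle 0 → 0: weight = 8, length = 1, mean = 8/1 ≈ 8.000
  cycle 1 → 1: weight = 2, length = 1, mean = 2/1 ≈ 2.000
  cycle 2 → 2: weight = 2, length = 1, mean = 2/1 ≈ 2.000
  cycle 0 → 1 → 0: weight = 11, length = 2, mean = 11/2 ≈ 5.500
  cycle 0 → 2 → 0: weight = 7, length = 2, mean = 7/2 ≈ 3.500
  cycle 1 → 0 → 1: weight = 11, length = 2, mean = 11/2 ≈ 5.500
Minimum mean = 2.000, attained e.g. along the cycle 1 → 1 with weight 2 and length 1. So λ(A) = 2/1 = 2.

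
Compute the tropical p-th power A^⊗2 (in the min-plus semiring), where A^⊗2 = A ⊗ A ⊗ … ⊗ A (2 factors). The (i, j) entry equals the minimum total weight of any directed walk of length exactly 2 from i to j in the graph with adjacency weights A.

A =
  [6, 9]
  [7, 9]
A^⊗2 =
  [12, 15]
  [13, 16]

Each entry (A^⊗2)_ij equals the minimum over all length-2 walks i = v_0 → v_1 → … → v_2 = j of Σ_t A[v_t][v_{t+1}]. For example, for (i, j) = (0, 1) we minimise over 2 possible intermediate vertex sequences; the minimum is 15, attained along the walk 0 → 0 → 1.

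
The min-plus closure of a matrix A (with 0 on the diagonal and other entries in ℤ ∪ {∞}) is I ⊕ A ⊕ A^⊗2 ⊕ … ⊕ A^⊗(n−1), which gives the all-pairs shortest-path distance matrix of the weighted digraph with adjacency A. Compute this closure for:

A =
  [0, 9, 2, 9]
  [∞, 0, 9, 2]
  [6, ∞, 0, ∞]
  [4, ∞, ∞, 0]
Closure =
  [0, 9, 2, 9]
  [6, 0, 8, 2]
  [6, 15, 0, 15]
  [4, 13, 6, 0]

This is the Floyd-Warshall all-pairs shortest-path computation. For each intermediate vertex k = 0, 1, …, 3, update dist[i][j] ← min(dist[i][j], dist[i][k] + dist[k][j]). The final matrix gives, for each (i, j), the minimum total weight of any directed path from i to j (possibly empty when i = j).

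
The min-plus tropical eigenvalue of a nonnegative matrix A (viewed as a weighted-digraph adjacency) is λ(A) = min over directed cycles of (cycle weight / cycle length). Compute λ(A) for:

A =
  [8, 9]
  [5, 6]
λ(A) = 6

Enumerate directed cycles and compute their means (weight / length). Sample:
  cycle 0 → 0: weight = 8, length = 1, mean = 8/1 ≈ 8.000
  cycle 1 → 1: weight = 6, length = 1, mean = 6/1 ≈ 6.000
  cycle 0 → 1 → 0: weight = 14, length = 2, mean = 14/2 ≈ 7.000
  cycle 1 → 0 → 1: weight = 14, length = 2, mean = 14/2 ≈ 7.000
Minimum mean = 6.000, attained e.g. along the cycle 1 → 1 with weight 6 and length 1. So λ(A) = 6/1 = 6.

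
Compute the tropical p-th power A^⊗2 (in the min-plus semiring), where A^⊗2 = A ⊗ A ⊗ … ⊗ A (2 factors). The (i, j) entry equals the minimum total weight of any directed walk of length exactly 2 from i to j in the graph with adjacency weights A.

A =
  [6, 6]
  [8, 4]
A^⊗2 =
  [12, 10]
  [12, 8]

Each entry (A^⊗2)_ij equals the minimum over all length-2 walks i = v_0 → v_1 → … → v_2 = j of Σ_t A[v_t][v_{t+1}]. For example, for (i, j) = (0, 1) we minimise over 2 possible intermediate vertex sequences; the minimum is 10, attained along the walk 0 → 1 → 1.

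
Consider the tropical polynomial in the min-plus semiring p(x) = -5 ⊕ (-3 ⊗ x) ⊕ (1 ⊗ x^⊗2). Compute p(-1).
p(-1) = -5

A tropical monomial a ⊗ x^⊗i evaluates to a + i · x. Evaluating each term at x = -1:
  Term 0 contributes -5 + 0 · -1 = -5
  Term 1 contributes -3 + 1 · -1 = -4
  Term 2 contributes 1 + 2 · -1 = -1
p(-1) = ⊕ of these = min[-5, -4, -1] = -5.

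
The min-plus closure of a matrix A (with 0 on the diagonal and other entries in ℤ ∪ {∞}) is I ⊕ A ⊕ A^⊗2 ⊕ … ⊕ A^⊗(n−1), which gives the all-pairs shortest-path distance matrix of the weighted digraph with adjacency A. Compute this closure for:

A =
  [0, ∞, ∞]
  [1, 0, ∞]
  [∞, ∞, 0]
Closure =
  [0, ∞, ∞]
  [1, 0, ∞]
  [∞, ∞, 0]

This is the Floyd-Warshall all-pairs shortest-path computation. For each intermediate vertex k = 0, 1, …, 2, update dist[i][j] ← min(dist[i][j], dist[i][k] + dist[k][j]). The final matrix gives, for each (i, j), the minimum total weight of any directed path from i to j (possibly empty when i = j).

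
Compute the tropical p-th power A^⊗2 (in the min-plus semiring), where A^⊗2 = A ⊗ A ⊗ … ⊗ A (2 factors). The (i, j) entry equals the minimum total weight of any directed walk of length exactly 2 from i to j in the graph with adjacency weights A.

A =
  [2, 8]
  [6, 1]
A^⊗2 =
  [4, 9]
  [7, 2]

Each entry (A^⊗2)_ij equals the minimum over all length-2 walks i = v_0 → v_1 → … → v_2 = j of Σ_t A[v_t][v_{t+1}]. For example, for (i, j) = (0, 1) we minimise over 2 possible intermediate vertex sequences; the minimum is 9, attained along the walk 0 → 1 → 1.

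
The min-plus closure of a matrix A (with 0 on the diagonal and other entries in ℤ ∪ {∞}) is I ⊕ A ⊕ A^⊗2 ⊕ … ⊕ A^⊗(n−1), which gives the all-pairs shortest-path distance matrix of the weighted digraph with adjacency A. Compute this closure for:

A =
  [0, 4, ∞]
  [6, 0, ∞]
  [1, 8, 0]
Closure =
  [0, 4, ∞]
  [6, 0, ∞]
  [1, 5, 0]

This is the Floyd-Warshall all-pairs shortest-path computation. For each intermediate vertex k = 0, 1, …, 2, update dist[i][j] ← min(dist[i][j], dist[i][k] + dist[k][j]). The final matrix gives, for each (i, j), the minimum total weight of any directed path from i to j (possibly empty when i = j).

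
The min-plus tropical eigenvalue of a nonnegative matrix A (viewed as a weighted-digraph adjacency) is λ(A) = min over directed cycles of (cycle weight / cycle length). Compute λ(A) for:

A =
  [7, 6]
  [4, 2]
λ(A) = 2

Enumerate directed cycles and compute their means (weight / length). Sample:
  cycle 0 → 0: weight = 7, length = 1, mean = 7/1 ≈ 7.000
  cycle 1 → 1: weight = 2, length = 1, mean = 2/1 ≈ 2.000
  cycle 0 → 1 → 0: weight = 10, length = 2, mean = 10/2 ≈ 5.000
  cycle 1 → 0 → 1: weight = 10, length = 2, mean = 10/2 ≈ 5.000
Minimum mean = 2.000, attained e.g. along the cycle 1 → 1 with weight 2 and length 1. So λ(A) = 2/1 = 2.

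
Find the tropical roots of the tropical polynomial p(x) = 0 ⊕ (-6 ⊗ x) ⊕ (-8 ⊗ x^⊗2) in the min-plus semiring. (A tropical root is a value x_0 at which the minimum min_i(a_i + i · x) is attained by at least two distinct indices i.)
Roots: {2, 6}

Each tropical root is a break point of the lower envelope of the lines y = a_i + i · x (there are 3 lines, with slopes 0, 1, ..., 2). Only the lines that attain the minimum somewhere contribute to roots; other lines are dominated. Here the surviving (envelope) indices are i = 2, i = 1, i = 0.
Intersections between consecutive envelope lines give the roots: for adjacent envelope indices i < j the intersection is x = (a_i − a_j) / (j − i). Reading off the sorted break points: {2, 6}.
Verification: at each break x_0, at least two indices attain the minimum of min_i(a_i + i · x_0).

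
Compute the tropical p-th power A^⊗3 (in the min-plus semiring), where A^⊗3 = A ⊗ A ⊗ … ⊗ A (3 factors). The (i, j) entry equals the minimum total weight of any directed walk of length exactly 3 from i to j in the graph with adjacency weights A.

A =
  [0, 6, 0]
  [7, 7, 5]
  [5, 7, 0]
A^⊗3 =
  [0, 6, 0]
  [7, 12, 5]
  [5, 7, 0]

Each entry (A^⊗3)_ij equals the minimum over all length-3 walks i = v_0 → v_1 → … → v_3 = j of Σ_t A[v_t][v_{t+1}]. For example, for (i, j) = (0, 2) we minimise over 9 possible intermediate vertex sequences; the minimum is 0, attained along the walk 0 → 0 → 0 → 2.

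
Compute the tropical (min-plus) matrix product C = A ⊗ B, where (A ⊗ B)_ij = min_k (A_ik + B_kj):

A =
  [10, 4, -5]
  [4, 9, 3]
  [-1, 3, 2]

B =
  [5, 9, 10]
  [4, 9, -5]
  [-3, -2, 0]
A ⊗ B =
  [-8, -7, -5]
  [0, 1, 3]
  [-1, 0, -2]

Apply the min-plus product entry-by-entry:
  C[0][0] = min over k of (A[0][0] + B[0][0] = 10 + 5 = 15, A[0][1] + B[1][0] = 4 + 4 = 8, A[0][2] + B[2][0] = -5 + -3 = -8) = -8 (attained at k = 2)
  C[0][1] = min over k of (A[0][0] + B[0][1] = 10 + 9 = 19, A[0][1] + B[1][1] = 4 + 9 = 13, A[0][2] + B[2][1] = -5 + -2 = -7) = -7 (attained at k = 2)
  C[0][2] = min over k of (A[0][0] + B[0][2] = 10 + 10 = 20, A[0][1] + B[1][2] = 4 + -5 = -1, A[0][2] + B[2][2] = -5 + 0 = -5) = -5 (attained at k = 2)
  C[1][0] = min over k of (A[1][0] + B[0][0] = 4 + 5 = 9, A[1][1] + B[1][0] = 9 + 4 = 13, A[1][2] + B[2][0] = 3 + -3 = 0) = 0 (attained at k = 2)
  C[1][1] = min over k of (A[1][0] + B[0][1] = 4 + 9 = 13, A[1][1] + B[1][1] = 9 + 9 = 18, A[1][2] + B[2][1] = 3 + -2 = 1) = 1 (attained at k = 2)
  C[1][2] = min over k of (A[1][0] + B[0][2] = 4 + 10 = 14, A[1][1] + B[1][2] = 9 + -5 = 4, A[1][2] + B[2][2] = 3 + 0 = 3) = 3 (attained at k = 2)
  C[2][0] = min over k of (A[2][0] + B[0][0] = -1 + 5 = 4, A[2][1] + B[1][0] = 3 + 4 = 7, A[2][2] + B[2][0] = 2 + -3 = -1) = -1 (attained at k = 2)
  C[2][1] = min over k of (A[2][0] + B[0][1] = -1 + 9 = 8, A[2][1] + B[1][1] = 3 + 9 = 12, A[2][2] + B[2][1] = 2 + -2 = 0) = 0 (attained at k = 2)
  C[2][2] = min over k of (A[2][0] + B[0][2] = -1 + 10 = 9, A[2][1] + B[1][2] = 3 + -5 = -2, A[2][2] + B[2][2] = 2 + 0 = 2) = -2 (attained at k = 1)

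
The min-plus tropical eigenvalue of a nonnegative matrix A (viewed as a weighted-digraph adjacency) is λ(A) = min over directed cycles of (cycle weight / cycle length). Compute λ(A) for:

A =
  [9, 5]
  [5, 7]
λ(A) = 5

Enumerate directed cycles and compute their means (weight / length). Sample:
  cycle 0 → 0: weight = 9, length = 1, mean = 9/1 ≈ 9.000
  cycle 1 → 1: weight = 7, length = 1, mean = 7/1 ≈ 7.000
  cycle 0 → 1 → 0: weight = 10, length = 2, mean = 10/2 ≈ 5.000
  cycle 1 → 0 → 1: weight = 10, length = 2, mean = 10/2 ≈ 5.000
Minimum mean = 5.000, attained e.g. along the cycle 0 → 1 → 0 with weight 10 and length 2. So λ(A) = 10/2 = 5.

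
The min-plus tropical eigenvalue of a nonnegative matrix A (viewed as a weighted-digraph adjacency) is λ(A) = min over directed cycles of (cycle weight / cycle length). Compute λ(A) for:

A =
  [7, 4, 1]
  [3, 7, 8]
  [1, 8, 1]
λ(A) = 1

Enumerate directed cycles and compute their means (weight / length). Sample:
  cycle 0 → 0: weight = 7, length = 1, mean = 7/1 ≈ 7.000
  cycle 1 → 1: weight = 7, length = 1, mean = 7/1 ≈ 7.000
  cycle 2 → 2: weight = 1, length = 1, mean = 1/1 ≈ 1.000
  cycle 0 → 1 → 0: weight = 7, length = 2, mean = 7/2 ≈ 3.500
  cycle 0 → 2 → 0: weight = 2, length = 2, mean = 2/2 ≈ 1.000
  cycle 1 → 0 → 1: weight = 7, length = 2, mean = 7/2 ≈ 3.500
Minimum mean = 1.000, attained e.g. along the cycle 2 → 2 with weight 1 and length 1. So λ(A) = 1/1 = 1.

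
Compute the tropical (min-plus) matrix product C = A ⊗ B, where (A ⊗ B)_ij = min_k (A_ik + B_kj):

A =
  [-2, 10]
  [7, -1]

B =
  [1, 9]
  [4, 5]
A ⊗ B =
  [-1, 7]
  [3, 4]

Apply the min-plus product entry-by-entry:
  C[0][0] = min over k of (A[0][0] + B[0][0] = -2 + 1 = -1, A[0][1] + B[1][0] = 10 + 4 = 14) = -1 (attained at k = 0)
  C[0][1] = min over k of (A[0][0] + B[0][1] = -2 + 9 = 7, A[0][1] + B[1][1] = 10 + 5 = 15) = 7 (attained at k = 0)
  C[1][0] = min over k of (A[1][0] + B[0][0] = 7 + 1 = 8, A[1][1] + B[1][0] = -1 + 4 = 3) = 3 (attained at k = 1)
  C[1][1] = min over k of (A[1][0] + B[0][1] = 7 + 9 = 16, A[1][1] + B[1][1] = -1 + 5 = 4) = 4 (attained at k = 1)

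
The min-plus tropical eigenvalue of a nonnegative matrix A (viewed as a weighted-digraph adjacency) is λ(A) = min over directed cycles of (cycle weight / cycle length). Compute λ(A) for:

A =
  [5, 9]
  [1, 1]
λ(A) = 1

Enumerate directed cycles and compute their means (weight / length). Sample:
  cycle 0 → 0: weight = 5, length = 1, mean = 5/1 ≈ 5.000
  cycle 1 → 1: weight = 1, length = 1, mean = 1/1 ≈ 1.000
  cycle 0 → 1 → 0: weight = 10, length = 2, mean = 10/2 ≈ 5.000
  cycle 1 → 0 → 1: weight = 10, length = 2, mean = 10/2 ≈ 5.000
Minimum mean = 1.000, attained e.g. along the cycle 1 → 1 with weight 1 and length 1. So λ(A) = 1/1 = 1.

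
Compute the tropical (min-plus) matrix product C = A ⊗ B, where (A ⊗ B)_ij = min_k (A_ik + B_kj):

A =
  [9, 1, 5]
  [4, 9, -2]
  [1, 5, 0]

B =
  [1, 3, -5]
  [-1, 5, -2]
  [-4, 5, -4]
A ⊗ B =
  [0, 6, -1]
  [-6, 3, -6]
  [-4, 4, -4]

Apply the min-plus product entry-by-entry:
  C[0][0] = min over k of (A[0][0] + B[0][0] = 9 + 1 = 10, A[0][1] + B[1][0] = 1 + -1 = 0, A[0][2] + B[2][0] = 5 + -4 = 1) = 0 (attained at k = 1)
  C[0][1] = min over k of (A[0][0] + B[0][1] = 9 + 3 = 12, A[0][1] + B[1][1] = 1 + 5 = 6, A[0][2] + B[2][1] = 5 + 5 = 10) = 6 (attained at k = 1)
  C[0][2] = min over k of (A[0][0] + B[0][2] = 9 + -5 = 4, A[0][1] + B[1][2] = 1 + -2 = -1, A[0][2] + B[2][2] = 5 + -4 = 1) = -1 (attained at k = 1)
  C[1][0] = min over k of (A[1][0] + B[0][0] = 4 + 1 = 5, A[1][1] + B[1][0] = 9 + -1 = 8, A[1][2] + B[2][0] = -2 + -4 = -6) = -6 (attained at k = 2)
  C[1][1] = min over k of (A[1][0] + B[0][1] = 4 + 3 = 7, A[1][1] + B[1][1] = 9 + 5 = 14, A[1][2] + B[2][1] = -2 + 5 = 3) = 3 (attained at k = 2)
  C[1][2] = min over k of (A[1][0] + B[0][2] = 4 + -5 = -1, A[1][1] + B[1][2] = 9 + -2 = 7, A[1][2] + B[2][2] = -2 + -4 = -6) = -6 (attained at k = 2)
  C[2][0] = min over k of (A[2][0] + B[0][0] = 1 + 1 = 2, A[2][1] + B[1][0] = 5 + -1 = 4, A[2][2] + B[2][0] = 0 + -4 = -4) = -4 (attained at k = 2)
  C[2][1] = min over k of (A[2][0] + B[0][1] = 1 + 3 = 4, A[2][1] + B[1][1] = 5 + 5 = 10, A[2][2] + B[2][1] = 0 + 5 = 5) = 4 (attained at k = 0)
  C[2][2] = min over k of (A[2][0] + B[0][2] = 1 + -5 = -4, A[2][1] + B[1][2] = 5 + -2 = 3, A[2][2] + B[2][2] = 0 + -4 = -4) = -4 (attained at k = 0)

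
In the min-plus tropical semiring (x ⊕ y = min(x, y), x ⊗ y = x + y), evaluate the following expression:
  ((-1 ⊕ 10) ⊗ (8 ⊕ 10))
((-1 ⊕ 10) ⊗ (8 ⊕ 10)) = 7

Expand innermost to outermost. Recall ⊕ takes the minimum of its arguments and ⊗ takes their sum. Working out the expression ((-1 ⊕ 10) ⊗ (8 ⊕ 10)) gives 7.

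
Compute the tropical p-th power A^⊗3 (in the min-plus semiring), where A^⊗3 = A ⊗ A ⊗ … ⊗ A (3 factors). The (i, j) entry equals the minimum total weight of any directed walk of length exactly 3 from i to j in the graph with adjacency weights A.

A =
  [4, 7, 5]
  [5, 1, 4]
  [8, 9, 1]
A^⊗3 =
  [12, 9, 7]
  [7, 3, 6]
  [10, 11, 3]

Each entry (A^⊗3)_ij equals the minimum over all length-3 walks i = v_0 → v_1 → … → v_3 = j of Σ_t A[v_t][v_{t+1}]. For example, for (i, j) = (0, 2) we minimise over 9 possible intermediate vertex sequences; the minimum is 7, attained along the walk 0 → 2 → 2 → 2.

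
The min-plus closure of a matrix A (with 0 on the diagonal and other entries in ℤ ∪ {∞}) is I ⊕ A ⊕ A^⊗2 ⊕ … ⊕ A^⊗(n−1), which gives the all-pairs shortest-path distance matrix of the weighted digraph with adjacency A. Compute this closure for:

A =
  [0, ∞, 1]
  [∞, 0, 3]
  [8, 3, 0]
Closure =
  [0, 4, 1]
  [11, 0, 3]
  [8, 3, 0]

This is the Floyd-Warshall all-pairs shortest-path computation. For each intermediate vertex k = 0, 1, …, 2, update dist[i][j] ← min(dist[i][j], dist[i][k] + dist[k][j]). The final matrix gives, for each (i, j), the minimum total weight of any directed path from i to j (possibly empty when i = j).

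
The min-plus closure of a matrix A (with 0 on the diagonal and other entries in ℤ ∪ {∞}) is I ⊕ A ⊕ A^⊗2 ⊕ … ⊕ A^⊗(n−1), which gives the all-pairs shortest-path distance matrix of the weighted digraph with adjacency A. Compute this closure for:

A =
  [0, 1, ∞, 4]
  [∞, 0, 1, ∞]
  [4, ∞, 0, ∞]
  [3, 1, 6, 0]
Closure =
  [0, 1, 2, 4]
  [5, 0, 1, 9]
  [4, 5, 0, 8]
  [3, 1, 2, 0]

This is the Floyd-Warshall all-pairs shortest-path computation. For each intermediate vertex k = 0, 1, …, 3, update dist[i][j] ← min(dist[i][j], dist[i][k] + dist[k][j]). The final matrix gives, for each (i, j), the minimum total weight of any directed path from i to j (possibly empty when i = j).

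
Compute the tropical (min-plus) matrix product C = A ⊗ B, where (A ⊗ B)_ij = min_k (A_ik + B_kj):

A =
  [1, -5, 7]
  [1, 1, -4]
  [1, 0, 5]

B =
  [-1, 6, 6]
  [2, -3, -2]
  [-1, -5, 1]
A ⊗ B =
  [-3, -8, -7]
  [-5, -9, -3]
  [0, -3, -2]

Apply the min-plus product entry-by-entry:
  C[0][0] = min over k of (A[0][0] + B[0][0] = 1 + -1 = 0, A[0][1] + B[1][0] = -5 + 2 = -3, A[0][2] + B[2][0] = 7 + -1 = 6) = -3 (attained at k = 1)
  C[0][1] = min over k of (A[0][0] + B[0][1] = 1 + 6 = 7, A[0][1] + B[1][1] = -5 + -3 = -8, A[0][2] + B[2][1] = 7 + -5 = 2) = -8 (attained at k = 1)
  C[0][2] = min over k of (A[0][0] + B[0][2] = 1 + 6 = 7, A[0][1] + B[1][2] = -5 + -2 = -7, A[0][2] + B[2][2] = 7 + 1 = 8) = -7 (attained at k = 1)
  C[1][0] = min over k of (A[1][0] + B[0][0] = 1 + -1 = 0, A[1][1] + B[1][0] = 1 + 2 = 3, A[1][2] + B[2][0] = -4 + -1 = -5) = -5 (attained at k = 2)
  C[1][1] = min over k of (A[1][0] + B[0][1] = 1 + 6 = 7, A[1][1] + B[1][1] = 1 + -3 = -2, A[1][2] + B[2][1] = -4 + -5 = -9) = -9 (attained at k = 2)
  C[1][2] = min over k of (A[1][0] + B[0][2] = 1 + 6 = 7, A[1][1] + B[1][2] = 1 + -2 = -1, A[1][2] + B[2][2] = -4 + 1 = -3) = -3 (attained at k = 2)
  C[2][0] = min over k of (A[2][0] + B[0][0] = 1 + -1 = 0, A[2][1] + B[1][0] = 0 + 2 = 2, A[2][2] + B[2][0] = 5 + -1 = 4) = 0 (attained at k = 0)
  C[2][1] = min over k of (A[2][0] + B[0][1] = 1 + 6 = 7, A[2][1] + B[1][1] = 0 + -3 = -3, A[2][2] + B[2][1] = 5 + -5 = 0) = -3 (attained at k = 1)
  C[2][2] = min over k of (A[2][0] + B[0][2] = 1 + 6 = 7, A[2][1] + B[1][2] = 0 + -2 = -2, A[2][2] + B[2][2] = 5 + 1 = 6) = -2 (attained at k = 1)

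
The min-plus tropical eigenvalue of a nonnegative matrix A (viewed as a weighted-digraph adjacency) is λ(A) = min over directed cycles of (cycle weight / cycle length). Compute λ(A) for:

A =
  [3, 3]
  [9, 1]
λ(A) = 1

Enumerate directed cycles and compute their means (weight / length). Sample:
  cycle 0 → 0: weight = 3, length = 1, mean = 3/1 ≈ 3.000
  cycle 1 → 1: weight = 1, length = 1, mean = 1/1 ≈ 1.000
  cycle 0 → 1 → 0: weight = 12, length = 2, mean = 12/2 ≈ 6.000
  cycle 1 → 0 → 1: weight = 12, length = 2, mean = 12/2 ≈ 6.000
Minimum mean = 1.000, attained e.g. along the cycle 1 → 1 with weight 1 and length 1. So λ(A) = 1/1 = 1.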